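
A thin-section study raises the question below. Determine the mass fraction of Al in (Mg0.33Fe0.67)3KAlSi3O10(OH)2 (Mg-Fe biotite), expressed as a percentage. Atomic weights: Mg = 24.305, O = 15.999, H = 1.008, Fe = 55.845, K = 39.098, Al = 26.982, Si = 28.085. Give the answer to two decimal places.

Formula mass = 0.99*24.305 + 2.01*55.845 + 1*39.098 + 1*26.982 + 3*28.085 + 12*15.999 + 2*1.008 = 480.649 g/mol, of which 26.982 g is Al.
So Al makes up 26.982/480.649 = 0.0561 of the mass, i.e. 5.61%.

5.61 mass %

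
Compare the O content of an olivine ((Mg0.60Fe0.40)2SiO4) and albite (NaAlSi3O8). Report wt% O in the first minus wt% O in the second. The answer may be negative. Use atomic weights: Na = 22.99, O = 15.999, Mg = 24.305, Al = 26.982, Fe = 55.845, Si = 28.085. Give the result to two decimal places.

M((Mg0.60Fe0.40)2SiO4) = 165.923 g/mol, so wt% O = 63.996/165.923 × 100 = 38.57%.
M(NaAlSi3O8) = 262.219 g/mol, so wt% O = 127.992/262.219 × 100 = 48.81%.
38.57 − 48.81 = -10.24 pp.

-10.24 percentage points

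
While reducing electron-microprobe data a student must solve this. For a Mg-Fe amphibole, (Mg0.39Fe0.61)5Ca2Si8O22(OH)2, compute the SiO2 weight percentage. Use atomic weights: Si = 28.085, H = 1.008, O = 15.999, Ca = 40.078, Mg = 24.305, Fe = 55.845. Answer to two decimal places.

Molar mass of (Mg0.39Fe0.61)5Ca2Si8O22(OH)2 = 1.95*24.305 + 3.05*55.845 + 2*40.078 + 8*28.085 + 24*15.999 + 2*1.008 = 908.550 g/mol.
Each formula unit contains 8 Si, equivalent to 8/1 = 8.0000 mol SiO2.
M(SiO2) = 1×28.085 + 2×15.999 = 60.083 g/mol.
Mass of SiO2 per formula unit = 8.0000 × 60.083 = 480.664 g.
SiO2 wt% = 480.664 / 908.550 × 100 = 52.90%.

52.90 wt%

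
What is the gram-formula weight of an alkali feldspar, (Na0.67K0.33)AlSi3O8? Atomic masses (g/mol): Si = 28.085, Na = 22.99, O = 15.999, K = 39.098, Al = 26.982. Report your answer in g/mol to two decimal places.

The formula mass is the sum 0.67*22.99 + 0.33*39.098 + 1*26.982 + 3*28.085 + 8*15.999.

267.53 g/mol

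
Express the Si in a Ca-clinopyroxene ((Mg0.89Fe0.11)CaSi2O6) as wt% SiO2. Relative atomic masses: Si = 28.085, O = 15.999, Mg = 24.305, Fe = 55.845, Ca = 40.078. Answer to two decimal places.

Formula mass = 220.016 g/mol.
2 Si → 2.0000 mol SiO2 per formula unit; M(SiO2) = 60.083, so SiO2 mass = 120.166 g.
120.166/220.016 × 100 = 54.62 wt%.

54.62 wt%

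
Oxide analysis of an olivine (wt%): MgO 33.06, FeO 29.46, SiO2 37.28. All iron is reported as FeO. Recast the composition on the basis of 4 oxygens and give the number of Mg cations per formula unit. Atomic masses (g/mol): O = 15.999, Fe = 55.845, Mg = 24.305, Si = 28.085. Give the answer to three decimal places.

1.328 Mg apfu

33.06 wt% MgO ÷ 40.304 g/mol = 0.82027 mol, giving 0.82027 Mg and 0.82027 O.
29.46 wt% FeO ÷ 71.844 g/mol = 0.41006 mol, giving 0.41006 Fe and 0.41006 O.
37.28 wt% SiO2 ÷ 60.083 g/mol = 0.62048 mol, giving 0.62048 Si and 1.24096 O.
Oxygen sums to 2.47129; scaling by 4/2.47129 = 1.61859 puts the formula on 4 O.
Mg: 0.82027 × 1.61859 = 1.328 atoms per formula unit.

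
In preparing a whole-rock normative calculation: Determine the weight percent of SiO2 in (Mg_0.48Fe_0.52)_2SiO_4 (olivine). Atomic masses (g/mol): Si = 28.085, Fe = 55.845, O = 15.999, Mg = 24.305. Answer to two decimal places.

Molar mass of (Mg_0.48Fe_0.52)_2SiO_4 = 0.96×24.305 + 1.04×55.845 + 1×28.085 + 4×15.999 = 173.493 g/mol.
Each formula unit contains 1 Si, equivalent to 1/1 = 1.0000 mol SiO2.
M(SiO2) = 1×28.085 + 2×15.999 = 60.083 g/mol.
Mass of SiO2 per formula unit = 1.0000 × 60.083 = 60.083 g.
SiO2 wt% = 60.083 / 173.493 × 100 = 34.63%.

34.63 wt%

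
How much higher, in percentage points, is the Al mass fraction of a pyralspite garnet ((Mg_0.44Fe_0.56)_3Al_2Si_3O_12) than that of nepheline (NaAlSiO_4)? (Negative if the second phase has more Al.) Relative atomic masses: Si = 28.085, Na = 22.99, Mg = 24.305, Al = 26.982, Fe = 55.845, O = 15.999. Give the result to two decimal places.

-7.16 percentage points

Al in (Mg_0.44Fe_0.56)_3Al_2Si_3O_12: molar mass 456.109 g/mol; 2×26.982 = 53.964 g → 11.83 wt%.
Al in NaAlSiO_4: molar mass 142.053 g/mol; 1×26.982 = 26.982 g → 18.99 wt%.
Difference = 11.83 − 18.99 = -7.16 percentage points.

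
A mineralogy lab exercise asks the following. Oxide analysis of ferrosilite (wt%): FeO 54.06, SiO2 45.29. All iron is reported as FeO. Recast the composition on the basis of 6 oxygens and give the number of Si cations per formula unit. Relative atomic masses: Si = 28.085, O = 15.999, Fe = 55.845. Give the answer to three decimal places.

2.001 Si apfu

54.06 wt% FeO ÷ 71.844 g/mol = 0.75246 mol, giving 0.75246 Fe and 0.75246 O.
45.29 wt% SiO2 ÷ 60.083 g/mol = 0.75379 mol, giving 0.75379 Si and 1.50758 O.
Oxygen sums to 2.26004; scaling by 6/2.26004 = 2.65482 puts the formula on 6 O.
Si: 0.75379 × 2.65482 = 2.001 atoms per formula unit.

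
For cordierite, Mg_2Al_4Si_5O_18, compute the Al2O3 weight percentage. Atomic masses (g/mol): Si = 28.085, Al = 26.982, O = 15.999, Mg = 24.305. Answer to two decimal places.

Molar mass of Mg_2Al_4Si_5O_18 = 2·24.305 + 4·26.982 + 5·28.085 + 18·15.999 = 584.945 g/mol.
Each formula unit contains 4 Al, equivalent to 4/2 = 2.0000 mol Al2O3.
M(Al2O3) = 2×26.982 + 3×15.999 = 101.961 g/mol.
Mass of Al2O3 per formula unit = 2.0000 × 101.961 = 203.922 g.
Al2O3 wt% = 203.922 / 584.945 × 100 = 34.86%.

34.86 wt%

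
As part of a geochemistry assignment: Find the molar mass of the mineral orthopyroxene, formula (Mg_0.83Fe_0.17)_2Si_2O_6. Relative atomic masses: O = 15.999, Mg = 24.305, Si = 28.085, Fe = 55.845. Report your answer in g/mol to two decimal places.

M = 1.66·24.305 + 0.34·55.845 + 2·28.085 + 6·15.999

211.50 g/mol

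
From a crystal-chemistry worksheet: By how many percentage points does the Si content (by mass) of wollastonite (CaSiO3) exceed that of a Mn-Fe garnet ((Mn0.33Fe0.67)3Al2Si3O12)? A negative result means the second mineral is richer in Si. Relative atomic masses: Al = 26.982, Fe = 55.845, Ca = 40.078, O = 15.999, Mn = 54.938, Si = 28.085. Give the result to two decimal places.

First mineral: 28.085 g Si in 116.160 g formula = 24.18 wt% Si.
Second mineral: 84.255 g Si in 496.844 g formula = 16.96 wt% Si.
24.18% − 16.96% gives a difference of 7.22 percentage points.

7.22 percentage points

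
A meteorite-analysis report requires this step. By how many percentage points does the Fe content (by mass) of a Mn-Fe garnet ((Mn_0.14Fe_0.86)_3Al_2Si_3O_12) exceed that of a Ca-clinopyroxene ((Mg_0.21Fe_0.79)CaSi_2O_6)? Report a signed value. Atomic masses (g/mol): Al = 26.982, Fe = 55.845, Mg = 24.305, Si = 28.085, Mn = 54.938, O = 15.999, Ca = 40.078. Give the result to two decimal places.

10.70 percentage points

M((Mn_0.14Fe_0.86)_3Al_2Si_3O_12) = 497.361 g/mol, so wt% Fe = 144.080/497.361 × 100 = 28.97%.
M((Mg_0.21Fe_0.79)CaSi_2O_6) = 241.464 g/mol, so wt% Fe = 44.118/241.464 × 100 = 18.27%.
28.97 − 18.27 = 10.70 pp.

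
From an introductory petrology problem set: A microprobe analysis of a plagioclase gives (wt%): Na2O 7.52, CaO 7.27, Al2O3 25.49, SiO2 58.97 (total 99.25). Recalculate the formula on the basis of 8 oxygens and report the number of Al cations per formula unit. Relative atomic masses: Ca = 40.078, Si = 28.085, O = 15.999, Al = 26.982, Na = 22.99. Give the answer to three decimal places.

7.52 wt% Na2O ÷ 61.979 g/mol = 0.12133 mol, giving 0.24266 Na and 0.12133 O.
7.27 wt% CaO ÷ 56.077 g/mol = 0.12964 mol, giving 0.12964 Ca and 0.12964 O.
25.49 wt% Al2O3 ÷ 101.961 g/mol = 0.25000 mol, giving 0.50000 Al and 0.75000 O.
58.97 wt% SiO2 ÷ 60.083 g/mol = 0.98148 mol, giving 0.98148 Si and 1.96296 O.
Oxygen sums to 2.96393; scaling by 8/2.96393 = 2.69912 puts the formula on 8 O.
Al: 0.50000 × 2.69912 = 1.350 atoms per formula unit.

1.350 Al apfu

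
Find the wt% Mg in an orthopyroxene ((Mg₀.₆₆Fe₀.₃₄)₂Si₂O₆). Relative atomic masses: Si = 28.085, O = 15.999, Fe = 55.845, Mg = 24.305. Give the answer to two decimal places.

14.44 mass %

M((Mg₀.₆₆Fe₀.₃₄)₂Si₂O₆) = 222.221 g/mol.
Mg contributes 1.32 × 24.305 = 32.083 g per mole.
32.083/222.221 = 0.1444 → 14.44%.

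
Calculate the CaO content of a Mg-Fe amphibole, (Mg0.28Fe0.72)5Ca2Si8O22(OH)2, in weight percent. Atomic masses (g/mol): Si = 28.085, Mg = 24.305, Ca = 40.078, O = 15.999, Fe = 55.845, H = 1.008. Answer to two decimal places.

M((Mg0.28Fe0.72)5Ca2Si8O22(OH)2) = 925.897 g/mol; M(CaO) = 56.077 g/mol.
Moles CaO per formula unit = 2 Ca ÷ 1 = 2.0000.
CaO fraction = (2.0000 × 56.077) / 925.897 = 112.154/925.897 = 0.1211.

12.11 wt%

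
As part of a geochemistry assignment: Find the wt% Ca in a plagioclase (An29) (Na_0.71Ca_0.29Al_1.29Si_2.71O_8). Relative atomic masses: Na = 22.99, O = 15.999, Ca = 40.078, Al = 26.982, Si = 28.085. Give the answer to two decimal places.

Formula mass = 0.71*22.99 + 0.29*40.078 + 1.29*26.982 + 2.71*28.085 + 8*15.999 = 266.855 g/mol, of which 11.623 g is Ca.
So Ca makes up 11.623/266.855 = 0.0436 of the mass, i.e. 4.36%.

4.36 weight percent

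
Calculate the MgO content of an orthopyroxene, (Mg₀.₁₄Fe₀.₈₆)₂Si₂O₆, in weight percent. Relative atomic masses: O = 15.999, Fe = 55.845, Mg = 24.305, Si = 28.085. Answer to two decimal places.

Formula mass = 255.023 g/mol.
0.28 Mg → 0.2800 mol MgO per formula unit; M(MgO) = 40.304, so MgO mass = 11.285 g.
11.285/255.023 × 100 = 4.43 wt%.

4.43 wt%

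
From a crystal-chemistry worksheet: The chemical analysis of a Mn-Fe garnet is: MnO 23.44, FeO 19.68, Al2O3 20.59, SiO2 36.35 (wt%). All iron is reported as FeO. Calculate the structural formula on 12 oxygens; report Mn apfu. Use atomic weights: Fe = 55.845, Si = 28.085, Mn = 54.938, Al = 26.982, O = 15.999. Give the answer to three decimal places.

MnO (M=70.937): mol = 0.33043; Mn = 0.33043, O = 0.33043.
FeO (M=71.844): mol = 0.27393; Fe = 0.27393, O = 0.27393.
Al2O3 (M=101.961): mol = 0.20194; Al = 0.40388, O = 0.60582.
SiO2 (M=60.083): mol = 0.60500; Si = 0.60500, O = 1.21000.
ΣO = 2.42018; factor = 12/ΣO = 4.95831.
Mn apfu = 0.33043 × 4.95831 = 1.638.

1.638 Mn apfu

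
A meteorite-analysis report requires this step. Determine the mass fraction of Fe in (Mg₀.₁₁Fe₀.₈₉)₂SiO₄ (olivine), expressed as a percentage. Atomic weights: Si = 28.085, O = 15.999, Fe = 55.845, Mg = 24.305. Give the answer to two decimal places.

50.50 wt%

M((Mg₀.₁₁Fe₀.₈₉)₂SiO₄) = 196.832 g/mol.
Fe contributes 1.78 × 55.845 = 99.404 g per mole.
99.404/196.832 = 0.5050 → 50.50%.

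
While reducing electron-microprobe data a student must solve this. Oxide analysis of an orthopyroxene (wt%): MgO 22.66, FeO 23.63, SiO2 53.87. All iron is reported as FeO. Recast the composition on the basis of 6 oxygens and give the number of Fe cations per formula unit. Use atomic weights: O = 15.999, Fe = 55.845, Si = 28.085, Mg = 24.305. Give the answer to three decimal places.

MgO: 22.66/40.304 = 0.56223 mol → 0.56223 mol Mg, 0.56223 mol O.
FeO: 23.63/71.844 = 0.32891 mol → 0.32891 mol Fe, 0.32891 mol O.
SiO2: 53.87/60.083 = 0.89659 mol → 0.89659 mol Si, 1.79318 mol O.
Total oxygen = 2.68432 mol. Normalization factor = 6/2.68432 = 2.23520.
Fe per 6 O = 0.32891 × 2.23520 = 0.735.

0.735 Fe apfu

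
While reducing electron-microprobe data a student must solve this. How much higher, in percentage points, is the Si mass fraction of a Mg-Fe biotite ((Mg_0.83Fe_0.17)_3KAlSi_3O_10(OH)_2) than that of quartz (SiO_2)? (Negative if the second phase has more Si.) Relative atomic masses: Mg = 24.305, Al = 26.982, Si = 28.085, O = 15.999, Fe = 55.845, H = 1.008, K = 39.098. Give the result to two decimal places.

M((Mg_0.83Fe_0.17)_3KAlSi_3O_10(OH)_2) = 433.339 g/mol, so wt% Si = 84.255/433.339 × 100 = 19.44%.
M(SiO_2) = 60.083 g/mol, so wt% Si = 28.085/60.083 × 100 = 46.74%.
19.44 − 46.74 = -27.30 pp.

-27.30 percentage points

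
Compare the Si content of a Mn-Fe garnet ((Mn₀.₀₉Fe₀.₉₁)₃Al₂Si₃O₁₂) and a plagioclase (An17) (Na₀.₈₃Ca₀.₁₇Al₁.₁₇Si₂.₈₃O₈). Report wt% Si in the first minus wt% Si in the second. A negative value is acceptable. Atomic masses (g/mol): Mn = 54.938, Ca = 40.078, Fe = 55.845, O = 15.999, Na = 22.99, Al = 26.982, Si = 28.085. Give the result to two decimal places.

Si in (Mn₀.₀₉Fe₀.₉₁)₃Al₂Si₃O₁₂: molar mass 497.497 g/mol; 3×28.085 = 84.255 g → 16.94 wt%.
Si in Na₀.₈₃Ca₀.₁₇Al₁.₁₇Si₂.₈₃O₈: molar mass 264.936 g/mol; 2.83×28.085 = 79.481 g → 30.00 wt%.
Difference = 16.94 − 30.00 = -13.06 percentage points.

-13.06 percentage points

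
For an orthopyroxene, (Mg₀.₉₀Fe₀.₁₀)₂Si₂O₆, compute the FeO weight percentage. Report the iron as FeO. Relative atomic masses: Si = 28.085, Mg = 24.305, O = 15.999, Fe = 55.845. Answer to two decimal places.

6.94 wt%

Molar mass of (Mg₀.₉₀Fe₀.₁₀)₂Si₂O₆ = 1.80·24.305 + 0.20·55.845 + 2·28.085 + 6·15.999 = 207.082 g/mol.
Each formula unit contains 0.20 Fe, equivalent to 0.20/1 = 0.2000 mol FeO.
M(FeO) = 1×55.845 + 1×15.999 = 71.844 g/mol.
Mass of FeO per formula unit = 0.2000 × 71.844 = 14.369 g.
FeO wt% = 14.369 / 207.082 × 100 = 6.94%.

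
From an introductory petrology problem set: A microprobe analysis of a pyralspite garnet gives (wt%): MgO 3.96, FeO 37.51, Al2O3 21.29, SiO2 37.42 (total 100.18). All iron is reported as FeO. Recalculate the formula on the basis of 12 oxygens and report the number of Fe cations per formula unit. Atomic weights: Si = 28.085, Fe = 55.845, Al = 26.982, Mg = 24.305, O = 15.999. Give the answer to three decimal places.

2.514 Fe apfu

3.96 wt% MgO ÷ 40.304 g/mol = 0.09825 mol, giving 0.09825 Mg and 0.09825 O.
37.51 wt% FeO ÷ 71.844 g/mol = 0.52210 mol, giving 0.52210 Fe and 0.52210 O.
21.29 wt% Al2O3 ÷ 101.961 g/mol = 0.20881 mol, giving 0.41762 Al and 0.62643 O.
37.42 wt% SiO2 ÷ 60.083 g/mol = 0.62281 mol, giving 0.62281 Si and 1.24562 O.
Oxygen sums to 2.49240; scaling by 12/2.49240 = 4.81464 puts the formula on 12 O.
Fe: 0.52210 × 4.81464 = 2.514 atoms per formula unit.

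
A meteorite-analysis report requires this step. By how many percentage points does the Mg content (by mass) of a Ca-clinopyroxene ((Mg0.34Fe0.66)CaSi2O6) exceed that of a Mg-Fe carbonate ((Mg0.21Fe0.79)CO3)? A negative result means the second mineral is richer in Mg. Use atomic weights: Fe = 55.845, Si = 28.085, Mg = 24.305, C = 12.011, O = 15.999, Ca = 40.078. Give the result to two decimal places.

Mg in (Mg0.34Fe0.66)CaSi2O6: molar mass 237.363 g/mol; 0.34×24.305 = 8.264 g → 3.48 wt%.
Mg in (Mg0.21Fe0.79)CO3: molar mass 109.230 g/mol; 0.21×24.305 = 5.104 g → 4.67 wt%.
Difference = 3.48 − 4.67 = -1.19 percentage points.

-1.19 percentage points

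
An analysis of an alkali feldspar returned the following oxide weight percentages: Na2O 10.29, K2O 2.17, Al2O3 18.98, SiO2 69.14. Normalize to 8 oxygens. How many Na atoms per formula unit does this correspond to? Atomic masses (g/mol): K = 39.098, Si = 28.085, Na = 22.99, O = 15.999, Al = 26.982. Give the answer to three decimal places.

Na2O (M=61.979): mol = 0.16602; Na = 0.33204, O = 0.16602.
K2O (M=94.195): mol = 0.02304; K = 0.04608, O = 0.02304.
Al2O3 (M=101.961): mol = 0.18615; Al = 0.37230, O = 0.55845.
SiO2 (M=60.083): mol = 1.15074; Si = 1.15074, O = 2.30148.
ΣO = 3.04899; factor = 8/ΣO = 2.62382.
Na apfu = 0.33204 × 2.62382 = 0.871.

0.871 Na apfu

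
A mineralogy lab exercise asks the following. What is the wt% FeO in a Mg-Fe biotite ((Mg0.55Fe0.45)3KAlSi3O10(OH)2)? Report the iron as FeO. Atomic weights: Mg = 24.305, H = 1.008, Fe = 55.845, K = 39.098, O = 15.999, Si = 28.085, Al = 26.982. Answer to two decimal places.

21.09 wt%

M((Mg0.55Fe0.45)3KAlSi3O10(OH)2) = 459.833 g/mol; M(FeO) = 71.844 g/mol.
Moles FeO per formula unit = 1.35 Fe ÷ 1 = 1.3500.
FeO fraction = (1.3500 × 71.844) / 459.833 = 96.989/459.833 = 0.2109.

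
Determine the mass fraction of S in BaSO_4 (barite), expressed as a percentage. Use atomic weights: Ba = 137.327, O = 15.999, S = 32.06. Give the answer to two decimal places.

M(BaSO_4) = 233.383 g/mol.
S contributes 1 × 32.06 = 32.060 g per mole.
32.060/233.383 = 0.1374 → 13.74%.

13.74 mass %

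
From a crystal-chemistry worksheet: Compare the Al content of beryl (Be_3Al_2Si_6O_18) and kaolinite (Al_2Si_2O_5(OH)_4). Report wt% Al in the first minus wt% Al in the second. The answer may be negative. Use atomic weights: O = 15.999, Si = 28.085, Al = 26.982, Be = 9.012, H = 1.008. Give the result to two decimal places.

-10.86 percentage points

M(Be_3Al_2Si_6O_18) = 537.492 g/mol, so wt% Al = 53.964/537.492 × 100 = 10.04%.
M(Al_2Si_2O_5(OH)_4) = 258.157 g/mol, so wt% Al = 53.964/258.157 × 100 = 20.90%.
10.04 − 20.90 = -10.86 pp.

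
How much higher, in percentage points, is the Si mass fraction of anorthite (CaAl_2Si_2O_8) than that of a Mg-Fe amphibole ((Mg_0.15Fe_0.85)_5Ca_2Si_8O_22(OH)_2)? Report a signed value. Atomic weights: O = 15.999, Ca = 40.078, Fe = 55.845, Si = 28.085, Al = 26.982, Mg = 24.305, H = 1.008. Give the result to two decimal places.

M(CaAl_2Si_2O_8) = 278.204 g/mol, so wt% Si = 56.170/278.204 × 100 = 20.19%.
M((Mg_0.15Fe_0.85)_5Ca_2Si_8O_22(OH)_2) = 946.398 g/mol, so wt% Si = 224.680/946.398 × 100 = 23.74%.
20.19 − 23.74 = -3.55 pp.

-3.55 percentage points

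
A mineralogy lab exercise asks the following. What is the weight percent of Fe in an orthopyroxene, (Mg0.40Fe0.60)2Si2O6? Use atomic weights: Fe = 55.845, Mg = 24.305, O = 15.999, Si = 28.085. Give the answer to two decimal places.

28.08 wt%

Molar mass of (Mg0.40Fe0.60)2Si2O6: 0.80*24.305 + 1.20*55.845 + 2*28.085 + 6*15.999 = 238.622 g/mol.
Mass of Fe per formula unit: 1.20 × 55.845 = 67.014 g.
Weight fraction Fe = 67.014 / 238.622 = 0.2808.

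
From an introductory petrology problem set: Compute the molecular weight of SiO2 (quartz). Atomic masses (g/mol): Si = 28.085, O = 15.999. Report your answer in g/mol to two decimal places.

60.08 g/mol

The formula mass is the sum 1(28.085) + 2(15.999).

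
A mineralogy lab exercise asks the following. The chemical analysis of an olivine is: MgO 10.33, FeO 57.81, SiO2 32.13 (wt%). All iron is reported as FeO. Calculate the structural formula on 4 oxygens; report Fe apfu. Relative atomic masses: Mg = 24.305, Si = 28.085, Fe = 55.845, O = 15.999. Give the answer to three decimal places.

1.511 Fe apfu

10.33 wt% MgO ÷ 40.304 g/mol = 0.25630 mol, giving 0.25630 Mg and 0.25630 O.
57.81 wt% FeO ÷ 71.844 g/mol = 0.80466 mol, giving 0.80466 Fe and 0.80466 O.
32.13 wt% SiO2 ÷ 60.083 g/mol = 0.53476 mol, giving 0.53476 Si and 1.06952 O.
Oxygen sums to 2.13048; scaling by 4/2.13048 = 1.87751 puts the formula on 4 O.
Fe: 0.80466 × 1.87751 = 1.511 atoms per formula unit.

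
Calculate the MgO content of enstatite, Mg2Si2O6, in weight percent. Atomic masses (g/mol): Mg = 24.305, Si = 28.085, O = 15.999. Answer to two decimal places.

Molar mass of Mg2Si2O6 = 2*24.305 + 2*28.085 + 6*15.999 = 200.774 g/mol.
Each formula unit contains 2 Mg, equivalent to 2/1 = 2.0000 mol MgO.
M(MgO) = 1×24.305 + 1×15.999 = 40.304 g/mol.
Mass of MgO per formula unit = 2.0000 × 40.304 = 80.608 g.
MgO wt% = 80.608 / 200.774 × 100 = 40.15%.

40.15 wt%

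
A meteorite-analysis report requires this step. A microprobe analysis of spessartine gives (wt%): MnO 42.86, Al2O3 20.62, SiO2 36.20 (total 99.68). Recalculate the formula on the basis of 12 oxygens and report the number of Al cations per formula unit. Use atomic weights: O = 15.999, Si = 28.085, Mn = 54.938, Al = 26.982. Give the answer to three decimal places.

MnO: 42.86/70.937 = 0.60420 mol → 0.60420 mol Mn, 0.60420 mol O.
Al2O3: 20.62/101.961 = 0.20223 mol → 0.40446 mol Al, 0.60669 mol O.
SiO2: 36.20/60.083 = 0.60250 mol → 0.60250 mol Si, 1.20500 mol O.
Total oxygen = 2.41589 mol. Normalization factor = 12/2.41589 = 4.96711.
Al per 12 O = 0.40446 × 4.96711 = 2.009.

2.009 Al apfu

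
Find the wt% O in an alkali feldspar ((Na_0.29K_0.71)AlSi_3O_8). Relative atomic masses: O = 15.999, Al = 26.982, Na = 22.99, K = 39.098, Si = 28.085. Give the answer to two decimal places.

46.77 weight percent

Molar mass of (Na_0.29K_0.71)AlSi_3O_8: 0.29×22.99 + 0.71×39.098 + 1×26.982 + 3×28.085 + 8×15.999 = 273.656 g/mol.
Mass of O per formula unit: 8 × 15.999 = 127.992 g.
Weight fraction O = 127.992 / 273.656 = 0.4677.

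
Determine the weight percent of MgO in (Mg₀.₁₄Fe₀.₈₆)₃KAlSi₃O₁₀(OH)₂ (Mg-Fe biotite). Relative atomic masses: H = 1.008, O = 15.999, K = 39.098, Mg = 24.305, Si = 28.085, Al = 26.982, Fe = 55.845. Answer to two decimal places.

Formula mass = 498.627 g/mol.
0.42 Mg → 0.4200 mol MgO per formula unit; M(MgO) = 40.304, so MgO mass = 16.928 g.
16.928/498.627 × 100 = 3.39 wt%.

3.39 wt%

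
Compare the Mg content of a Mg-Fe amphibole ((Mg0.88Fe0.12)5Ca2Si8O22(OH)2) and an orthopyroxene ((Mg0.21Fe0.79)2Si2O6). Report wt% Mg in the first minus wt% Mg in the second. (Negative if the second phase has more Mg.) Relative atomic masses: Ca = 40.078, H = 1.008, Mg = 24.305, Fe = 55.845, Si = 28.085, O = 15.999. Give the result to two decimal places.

M((Mg0.88Fe0.12)5Ca2Si8O22(OH)2) = 831.277 g/mol, so wt% Mg = 106.942/831.277 × 100 = 12.86%.
M((Mg0.21Fe0.79)2Si2O6) = 250.607 g/mol, so wt% Mg = 10.208/250.607 × 100 = 4.07%.
12.86 − 4.07 = 8.79 pp.

8.79 percentage points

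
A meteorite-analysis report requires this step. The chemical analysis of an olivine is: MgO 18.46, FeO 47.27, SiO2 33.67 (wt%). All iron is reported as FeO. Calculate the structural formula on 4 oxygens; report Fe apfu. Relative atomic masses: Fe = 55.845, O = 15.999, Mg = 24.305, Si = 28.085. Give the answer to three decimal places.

MgO (M=40.304): mol = 0.45802; Mg = 0.45802, O = 0.45802.
FeO (M=71.844): mol = 0.65795; Fe = 0.65795, O = 0.65795.
SiO2 (M=60.083): mol = 0.56039; Si = 0.56039, O = 1.12078.
ΣO = 2.23675; factor = 4/ΣO = 1.78831.
Fe apfu = 0.65795 × 1.78831 = 1.177.

1.177 Fe apfu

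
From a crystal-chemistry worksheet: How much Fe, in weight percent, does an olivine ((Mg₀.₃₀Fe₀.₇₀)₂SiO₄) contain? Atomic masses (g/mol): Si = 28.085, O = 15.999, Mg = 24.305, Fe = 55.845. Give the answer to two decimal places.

Molar mass of (Mg₀.₃₀Fe₀.₇₀)₂SiO₄: 0.60×24.305 + 1.40×55.845 + 1×28.085 + 4×15.999 = 184.847 g/mol.
Mass of Fe per formula unit: 1.40 × 55.845 = 78.183 g.
Weight fraction Fe = 78.183 / 184.847 = 0.4230.

42.30 weight percent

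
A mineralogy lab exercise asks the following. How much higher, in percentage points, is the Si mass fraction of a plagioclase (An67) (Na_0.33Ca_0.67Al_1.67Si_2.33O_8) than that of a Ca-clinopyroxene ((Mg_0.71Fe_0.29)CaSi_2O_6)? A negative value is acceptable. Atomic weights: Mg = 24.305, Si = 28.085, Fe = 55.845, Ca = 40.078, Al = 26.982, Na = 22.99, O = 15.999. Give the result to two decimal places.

Si in Na_0.33Ca_0.67Al_1.67Si_2.33O_8: molar mass 272.929 g/mol; 2.33×28.085 = 65.438 g → 23.98 wt%.
Si in (Mg_0.71Fe_0.29)CaSi_2O_6: molar mass 225.694 g/mol; 2×28.085 = 56.170 g → 24.89 wt%.
Difference = 23.98 − 24.89 = -0.91 percentage points.

-0.91 percentage points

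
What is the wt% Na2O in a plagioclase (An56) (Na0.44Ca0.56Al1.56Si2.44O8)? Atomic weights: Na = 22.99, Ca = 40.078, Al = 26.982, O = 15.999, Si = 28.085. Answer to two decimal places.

5.03 wt%

M(Na0.44Ca0.56Al1.56Si2.44O8) = 271.171 g/mol; M(Na2O) = 61.979 g/mol.
Moles Na2O per formula unit = 0.44 Na ÷ 2 = 0.2200.
Na2O fraction = (0.2200 × 61.979) / 271.171 = 13.635/271.171 = 0.0503.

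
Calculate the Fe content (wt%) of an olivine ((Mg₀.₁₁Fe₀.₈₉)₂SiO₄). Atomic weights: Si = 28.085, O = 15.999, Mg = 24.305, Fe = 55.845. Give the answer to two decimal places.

50.50 wt%

Formula mass = 0.22·24.305 + 1.78·55.845 + 1·28.085 + 4·15.999 = 196.832 g/mol, of which 99.404 g is Fe.
So Fe makes up 99.404/196.832 = 0.5050 of the mass, i.e. 50.50%.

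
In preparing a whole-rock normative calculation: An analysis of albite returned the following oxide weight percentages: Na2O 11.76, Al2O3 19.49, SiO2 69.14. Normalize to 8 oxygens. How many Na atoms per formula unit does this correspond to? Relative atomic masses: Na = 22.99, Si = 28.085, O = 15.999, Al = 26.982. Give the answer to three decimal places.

Na2O (M=61.979): mol = 0.18974; Na = 0.37948, O = 0.18974.
Al2O3 (M=101.961): mol = 0.19115; Al = 0.38230, O = 0.57345.
SiO2 (M=60.083): mol = 1.15074; Si = 1.15074, O = 2.30148.
ΣO = 3.06467; factor = 8/ΣO = 2.61040.
Na apfu = 0.37948 × 2.61040 = 0.991.

0.991 Na apfu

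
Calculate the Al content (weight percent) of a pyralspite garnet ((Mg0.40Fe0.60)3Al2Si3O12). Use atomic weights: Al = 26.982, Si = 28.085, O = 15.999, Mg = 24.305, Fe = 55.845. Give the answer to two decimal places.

Molar mass of (Mg0.40Fe0.60)3Al2Si3O12: 1.20·24.305 + 1.80·55.845 + 2·26.982 + 3·28.085 + 12·15.999 = 459.894 g/mol.
Mass of Al per formula unit: 2 × 26.982 = 53.964 g.
Weight fraction Al = 53.964 / 459.894 = 0.1173.

11.73 weight percent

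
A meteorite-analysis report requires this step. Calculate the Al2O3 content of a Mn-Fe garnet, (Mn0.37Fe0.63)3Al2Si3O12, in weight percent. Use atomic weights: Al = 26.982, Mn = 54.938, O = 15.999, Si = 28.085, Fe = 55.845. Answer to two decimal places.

Molar mass of (Mn0.37Fe0.63)3Al2Si3O12 = 1.11×54.938 + 1.89×55.845 + 2×26.982 + 3×28.085 + 12×15.999 = 496.735 g/mol.
Each formula unit contains 2 Al, equivalent to 2/2 = 1.0000 mol Al2O3.
M(Al2O3) = 2×26.982 + 3×15.999 = 101.961 g/mol.
Mass of Al2O3 per formula unit = 1.0000 × 101.961 = 101.961 g.
Al2O3 wt% = 101.961 / 496.735 × 100 = 20.53%.

20.53 wt%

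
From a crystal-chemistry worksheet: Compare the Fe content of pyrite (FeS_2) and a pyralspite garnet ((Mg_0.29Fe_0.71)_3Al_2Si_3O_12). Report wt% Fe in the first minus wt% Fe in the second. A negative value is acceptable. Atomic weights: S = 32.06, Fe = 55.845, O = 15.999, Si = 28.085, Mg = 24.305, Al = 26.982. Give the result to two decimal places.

First mineral: 55.845 g Fe in 119.965 g formula = 46.55 wt% Fe.
Second mineral: 118.950 g Fe in 470.302 g formula = 25.29 wt% Fe.
46.55% − 25.29% gives a difference of 21.26 percentage points.

21.26 percentage points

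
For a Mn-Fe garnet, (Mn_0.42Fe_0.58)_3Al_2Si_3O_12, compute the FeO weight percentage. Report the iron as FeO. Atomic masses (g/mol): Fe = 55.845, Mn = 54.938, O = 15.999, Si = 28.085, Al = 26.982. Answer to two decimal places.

25.17 wt%

Formula mass = 496.599 g/mol.
1.74 Fe → 1.7400 mol FeO per formula unit; M(FeO) = 71.844, so FeO mass = 125.009 g.
125.009/496.599 × 100 = 25.17 wt%.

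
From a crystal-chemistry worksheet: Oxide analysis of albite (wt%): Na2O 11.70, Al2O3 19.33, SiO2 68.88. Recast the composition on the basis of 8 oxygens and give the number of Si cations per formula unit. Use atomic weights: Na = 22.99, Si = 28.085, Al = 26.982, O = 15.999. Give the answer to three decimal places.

3.007 Si apfu

Na2O (M=61.979): mol = 0.18877; Na = 0.37754, O = 0.18877.
Al2O3 (M=101.961): mol = 0.18958; Al = 0.37916, O = 0.56874.
SiO2 (M=60.083): mol = 1.14641; Si = 1.14641, O = 2.29282.
ΣO = 3.05033; factor = 8/ΣO = 2.62267.
Si apfu = 1.14641 × 2.62267 = 3.007.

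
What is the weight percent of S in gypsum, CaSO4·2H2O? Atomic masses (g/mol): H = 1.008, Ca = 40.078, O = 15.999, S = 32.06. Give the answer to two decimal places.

18.62 weight percent

M(CaSO4·2H2O) = 172.164 g/mol.
S contributes 1 × 32.06 = 32.060 g per mole.
32.060/172.164 = 0.1862 → 18.62%.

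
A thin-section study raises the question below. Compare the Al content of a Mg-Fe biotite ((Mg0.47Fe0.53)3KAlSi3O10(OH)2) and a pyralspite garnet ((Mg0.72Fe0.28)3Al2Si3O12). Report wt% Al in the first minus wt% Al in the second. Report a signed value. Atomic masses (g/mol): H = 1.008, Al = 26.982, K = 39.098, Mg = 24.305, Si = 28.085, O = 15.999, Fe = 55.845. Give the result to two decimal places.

-6.79 percentage points

M((Mg0.47Fe0.53)3KAlSi3O10(OH)2) = 467.403 g/mol, so wt% Al = 26.982/467.403 × 100 = 5.77%.
M((Mg0.72Fe0.28)3Al2Si3O12) = 429.616 g/mol, so wt% Al = 53.964/429.616 × 100 = 12.56%.
5.77 − 12.56 = -6.79 pp.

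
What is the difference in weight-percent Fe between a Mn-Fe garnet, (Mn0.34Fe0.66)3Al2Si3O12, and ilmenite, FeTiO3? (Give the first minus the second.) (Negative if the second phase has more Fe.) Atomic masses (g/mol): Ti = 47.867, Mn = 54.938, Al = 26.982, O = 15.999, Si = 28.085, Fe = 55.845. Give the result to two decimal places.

-14.55 percentage points

Fe in (Mn0.34Fe0.66)3Al2Si3O12: molar mass 496.817 g/mol; 1.98×55.845 = 110.573 g → 22.26 wt%.
Fe in FeTiO3: molar mass 151.709 g/mol; 1×55.845 = 55.845 g → 36.81 wt%.
Difference = 22.26 − 36.81 = -14.55 percentage points.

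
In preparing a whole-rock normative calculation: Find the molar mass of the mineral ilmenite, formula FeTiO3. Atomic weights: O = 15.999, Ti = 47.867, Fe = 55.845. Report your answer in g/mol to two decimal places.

Fe: 1 × 55.845 = 55.8450
Ti: 1 × 47.867 = 47.8670
O: 3 × 15.999 = 47.9970
Summing the contributions gives the formula mass.

151.71 g/mol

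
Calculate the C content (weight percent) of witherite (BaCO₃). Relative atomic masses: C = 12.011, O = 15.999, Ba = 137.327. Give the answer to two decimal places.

Molar mass of BaCO₃: 1×137.327 + 1×12.011 + 3×15.999 = 197.335 g/mol.
Mass of C per formula unit: 1 × 12.011 = 12.011 g.
Weight fraction C = 12.011 / 197.335 = 0.0609.

6.09 weight percent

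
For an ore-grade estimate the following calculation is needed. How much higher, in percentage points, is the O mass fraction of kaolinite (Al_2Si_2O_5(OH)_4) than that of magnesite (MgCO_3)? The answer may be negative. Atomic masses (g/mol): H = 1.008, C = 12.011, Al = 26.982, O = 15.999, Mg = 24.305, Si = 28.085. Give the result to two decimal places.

-1.15 percentage points

M(Al_2Si_2O_5(OH)_4) = 258.157 g/mol, so wt% O = 143.991/258.157 × 100 = 55.78%.
M(MgCO_3) = 84.313 g/mol, so wt% O = 47.997/84.313 × 100 = 56.93%.
55.78 − 56.93 = -1.15 pp.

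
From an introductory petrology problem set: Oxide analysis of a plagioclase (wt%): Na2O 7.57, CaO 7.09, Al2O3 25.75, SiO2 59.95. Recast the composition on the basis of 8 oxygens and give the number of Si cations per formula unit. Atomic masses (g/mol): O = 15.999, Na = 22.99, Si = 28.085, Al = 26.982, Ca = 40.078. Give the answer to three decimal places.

2.659 Si apfu

Na2O (M=61.979): mol = 0.12214; Na = 0.24428, O = 0.12214.
CaO (M=56.077): mol = 0.12643; Ca = 0.12643, O = 0.12643.
Al2O3 (M=101.961): mol = 0.25255; Al = 0.50510, O = 0.75765.
SiO2 (M=60.083): mol = 0.99779; Si = 0.99779, O = 1.99558.
ΣO = 3.00180; factor = 8/ΣO = 2.66507.
Si apfu = 0.99779 × 2.66507 = 2.659.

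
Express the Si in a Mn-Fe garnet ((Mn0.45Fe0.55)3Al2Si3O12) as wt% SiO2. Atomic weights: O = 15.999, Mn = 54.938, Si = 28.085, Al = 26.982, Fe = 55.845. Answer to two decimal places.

36.30 wt%

Formula mass = 496.518 g/mol.
3 Si → 3.0000 mol SiO2 per formula unit; M(SiO2) = 60.083, so SiO2 mass = 180.249 g.
180.249/496.518 × 100 = 36.30 wt%.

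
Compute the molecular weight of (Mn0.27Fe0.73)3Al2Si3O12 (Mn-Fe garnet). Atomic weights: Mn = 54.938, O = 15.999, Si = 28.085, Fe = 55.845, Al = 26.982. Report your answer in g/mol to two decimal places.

The formula mass is the sum 0.81×54.938 + 2.19×55.845 + 2×26.982 + 3×28.085 + 12×15.999.

497.01 g/mol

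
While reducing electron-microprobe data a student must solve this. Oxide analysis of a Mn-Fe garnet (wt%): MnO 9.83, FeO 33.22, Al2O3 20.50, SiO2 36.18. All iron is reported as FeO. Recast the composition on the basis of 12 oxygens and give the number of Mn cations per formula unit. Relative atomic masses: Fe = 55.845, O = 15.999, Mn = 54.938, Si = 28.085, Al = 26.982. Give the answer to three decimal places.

0.690 Mn apfu

MnO (M=70.937): mol = 0.13857; Mn = 0.13857, O = 0.13857.
FeO (M=71.844): mol = 0.46239; Fe = 0.46239, O = 0.46239.
Al2O3 (M=101.961): mol = 0.20106; Al = 0.40212, O = 0.60318.
SiO2 (M=60.083): mol = 0.60217; Si = 0.60217, O = 1.20434.
ΣO = 2.40848; factor = 12/ΣO = 4.98240.
Mn apfu = 0.13857 × 4.98240 = 0.690.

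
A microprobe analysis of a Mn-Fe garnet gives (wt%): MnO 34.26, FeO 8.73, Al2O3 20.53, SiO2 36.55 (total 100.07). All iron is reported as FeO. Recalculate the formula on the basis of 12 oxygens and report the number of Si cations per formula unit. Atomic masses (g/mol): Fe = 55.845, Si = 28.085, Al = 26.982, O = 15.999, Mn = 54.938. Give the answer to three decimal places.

3.010 Si apfu

34.26 wt% MnO ÷ 70.937 g/mol = 0.48296 mol, giving 0.48296 Mn and 0.48296 O.
8.73 wt% FeO ÷ 71.844 g/mol = 0.12151 mol, giving 0.12151 Fe and 0.12151 O.
20.53 wt% Al2O3 ÷ 101.961 g/mol = 0.20135 mol, giving 0.40270 Al and 0.60405 O.
36.55 wt% SiO2 ÷ 60.083 g/mol = 0.60833 mol, giving 0.60833 Si and 1.21666 O.
Oxygen sums to 2.42518; scaling by 12/2.42518 = 4.94809 puts the formula on 12 O.
Si: 0.60833 × 4.94809 = 3.010 atoms per formula unit.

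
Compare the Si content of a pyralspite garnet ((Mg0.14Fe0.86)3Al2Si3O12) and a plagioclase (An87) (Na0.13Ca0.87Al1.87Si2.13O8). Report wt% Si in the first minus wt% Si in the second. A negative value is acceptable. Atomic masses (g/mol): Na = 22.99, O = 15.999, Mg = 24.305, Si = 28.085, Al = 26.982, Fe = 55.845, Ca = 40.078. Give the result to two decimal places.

M((Mg0.14Fe0.86)3Al2Si3O12) = 484.495 g/mol, so wt% Si = 84.255/484.495 × 100 = 17.39%.
M(Na0.13Ca0.87Al1.87Si2.13O8) = 276.126 g/mol, so wt% Si = 59.821/276.126 × 100 = 21.66%.
17.39 − 21.66 = -4.27 pp.

-4.27 percentage points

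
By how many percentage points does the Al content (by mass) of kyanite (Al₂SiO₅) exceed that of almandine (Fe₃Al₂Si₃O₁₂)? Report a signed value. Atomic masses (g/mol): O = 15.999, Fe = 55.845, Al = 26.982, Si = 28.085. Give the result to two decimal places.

M(Al₂SiO₅) = 162.044 g/mol, so wt% Al = 53.964/162.044 × 100 = 33.30%.
M(Fe₃Al₂Si₃O₁₂) = 497.742 g/mol, so wt% Al = 53.964/497.742 × 100 = 10.84%.
33.30 − 10.84 = 22.46 pp.

22.46 percentage points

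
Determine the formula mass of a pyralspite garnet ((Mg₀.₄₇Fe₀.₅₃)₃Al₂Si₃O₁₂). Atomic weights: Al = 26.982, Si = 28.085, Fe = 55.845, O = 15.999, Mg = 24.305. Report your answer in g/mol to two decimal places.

453.27 g/mol

M = 1.41(24.305) + 1.59(55.845) + 2(26.982) + 3(28.085) + 12(15.999)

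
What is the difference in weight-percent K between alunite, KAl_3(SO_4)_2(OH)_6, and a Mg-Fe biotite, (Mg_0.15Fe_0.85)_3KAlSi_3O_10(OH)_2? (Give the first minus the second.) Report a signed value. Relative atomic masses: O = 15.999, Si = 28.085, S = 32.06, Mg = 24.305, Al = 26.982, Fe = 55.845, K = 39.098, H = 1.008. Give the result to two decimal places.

1.58 percentage points

First mineral: 39.098 g K in 414.198 g formula = 9.44 wt% K.
Second mineral: 39.098 g K in 497.681 g formula = 7.86 wt% K.
9.44% − 7.86% gives a difference of 1.58 percentage points.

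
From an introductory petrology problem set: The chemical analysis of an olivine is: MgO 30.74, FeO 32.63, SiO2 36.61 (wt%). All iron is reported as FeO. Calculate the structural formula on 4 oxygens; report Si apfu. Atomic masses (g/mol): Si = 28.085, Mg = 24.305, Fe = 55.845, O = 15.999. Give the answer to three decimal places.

1.001 Si apfu

MgO: 30.74/40.304 = 0.76270 mol → 0.76270 mol Mg, 0.76270 mol O.
FeO: 32.63/71.844 = 0.45418 mol → 0.45418 mol Fe, 0.45418 mol O.
SiO2: 36.61/60.083 = 0.60932 mol → 0.60932 mol Si, 1.21864 mol O.
Total oxygen = 2.43552 mol. Normalization factor = 4/2.43552 = 1.64236.
Si per 4 O = 0.60932 × 1.64236 = 1.001.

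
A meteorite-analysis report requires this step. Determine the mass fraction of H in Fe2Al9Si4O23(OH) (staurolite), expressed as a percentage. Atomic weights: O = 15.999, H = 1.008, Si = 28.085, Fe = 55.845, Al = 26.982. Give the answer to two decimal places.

0.12 mass %

Molar mass of Fe2Al9Si4O23(OH): 2·55.845 + 9·26.982 + 4·28.085 + 24·15.999 + 1·1.008 = 851.852 g/mol.
Mass of H per formula unit: 1 × 1.008 = 1.008 g.
Weight fraction H = 1.008 / 851.852 = 0.0012.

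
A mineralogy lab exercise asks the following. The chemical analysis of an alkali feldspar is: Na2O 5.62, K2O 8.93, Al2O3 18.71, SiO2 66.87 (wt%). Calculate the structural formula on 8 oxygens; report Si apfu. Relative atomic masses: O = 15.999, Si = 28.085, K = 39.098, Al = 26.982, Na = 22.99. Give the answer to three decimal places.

Na2O: 5.62/61.979 = 0.09068 mol → 0.18136 mol Na, 0.09068 mol O.
K2O: 8.93/94.195 = 0.09480 mol → 0.18960 mol K, 0.09480 mol O.
Al2O3: 18.71/101.961 = 0.18350 mol → 0.36700 mol Al, 0.55050 mol O.
SiO2: 66.87/60.083 = 1.11296 mol → 1.11296 mol Si, 2.22592 mol O.
Total oxygen = 2.96190 mol. Normalization factor = 8/2.96190 = 2.70097.
Si per 8 O = 1.11296 × 2.70097 = 3.006.

3.006 Si apfu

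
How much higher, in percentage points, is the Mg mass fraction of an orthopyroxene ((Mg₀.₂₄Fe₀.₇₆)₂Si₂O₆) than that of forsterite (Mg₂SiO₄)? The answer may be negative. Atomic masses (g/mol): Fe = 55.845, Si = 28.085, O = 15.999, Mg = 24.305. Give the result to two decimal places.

Mg in (Mg₀.₂₄Fe₀.₇₆)₂Si₂O₆: molar mass 248.715 g/mol; 0.48×24.305 = 11.666 g → 4.69 wt%.
Mg in Mg₂SiO₄: molar mass 140.691 g/mol; 2×24.305 = 48.610 g → 34.55 wt%.
Difference = 4.69 − 34.55 = -29.86 percentage points.

-29.86 percentage points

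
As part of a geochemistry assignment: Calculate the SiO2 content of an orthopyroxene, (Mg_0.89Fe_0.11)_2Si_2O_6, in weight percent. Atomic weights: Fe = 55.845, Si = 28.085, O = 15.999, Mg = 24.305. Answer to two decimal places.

57.85 wt%

M((Mg_0.89Fe_0.11)_2Si_2O_6) = 207.713 g/mol; M(SiO2) = 60.083 g/mol.
Moles SiO2 per formula unit = 2 Si ÷ 1 = 2.0000.
SiO2 fraction = (2.0000 × 60.083) / 207.713 = 120.166/207.713 = 0.5785.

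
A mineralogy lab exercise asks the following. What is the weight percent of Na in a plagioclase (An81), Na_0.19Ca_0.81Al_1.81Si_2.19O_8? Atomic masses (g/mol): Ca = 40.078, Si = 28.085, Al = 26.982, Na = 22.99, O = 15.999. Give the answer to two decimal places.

M(Na_0.19Ca_0.81Al_1.81Si_2.19O_8) = 275.167 g/mol.
Na contributes 0.19 × 22.99 = 4.368 g per mole.
4.368/275.167 = 0.0159 → 1.59%.

1.59 wt%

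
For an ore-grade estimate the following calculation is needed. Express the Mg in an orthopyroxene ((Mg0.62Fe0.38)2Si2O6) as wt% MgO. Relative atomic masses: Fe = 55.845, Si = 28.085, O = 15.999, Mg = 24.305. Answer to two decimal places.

M((Mg0.62Fe0.38)2Si2O6) = 224.744 g/mol; M(MgO) = 40.304 g/mol.
Moles MgO per formula unit = 1.24 Mg ÷ 1 = 1.2400.
MgO fraction = (1.2400 × 40.304) / 224.744 = 49.977/224.744 = 0.2224.

22.24 wt%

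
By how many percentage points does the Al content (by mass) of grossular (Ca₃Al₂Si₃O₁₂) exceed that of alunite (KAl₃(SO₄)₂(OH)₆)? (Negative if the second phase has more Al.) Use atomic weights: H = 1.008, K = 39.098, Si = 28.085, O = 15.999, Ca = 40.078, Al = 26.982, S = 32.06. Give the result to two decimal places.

-7.56 percentage points

Al in Ca₃Al₂Si₃O₁₂: molar mass 450.441 g/mol; 2×26.982 = 53.964 g → 11.98 wt%.
Al in KAl₃(SO₄)₂(OH)₆: molar mass 414.198 g/mol; 3×26.982 = 80.946 g → 19.54 wt%.
Difference = 11.98 − 19.54 = -7.56 percentage points.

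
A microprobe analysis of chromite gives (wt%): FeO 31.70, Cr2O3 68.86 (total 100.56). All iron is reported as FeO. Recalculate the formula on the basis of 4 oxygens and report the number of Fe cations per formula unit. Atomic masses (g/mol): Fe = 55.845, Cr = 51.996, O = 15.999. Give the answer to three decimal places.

0.980 Fe apfu

FeO (M=71.844): mol = 0.44123; Fe = 0.44123, O = 0.44123.
Cr2O3 (M=151.989): mol = 0.45306; Cr = 0.90612, O = 1.35918.
ΣO = 1.80041; factor = 4/ΣO = 2.22172.
Fe apfu = 0.44123 × 2.22172 = 0.980.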